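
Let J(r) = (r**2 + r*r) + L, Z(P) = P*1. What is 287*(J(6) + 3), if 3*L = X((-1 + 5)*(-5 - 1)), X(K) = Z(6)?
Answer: 22099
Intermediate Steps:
Z(P) = P
X(K) = 6
L = 2 (L = (1/3)*6 = 2)
J(r) = 2 + 2*r**2 (J(r) = (r**2 + r*r) + 2 = (r**2 + r**2) + 2 = 2*r**2 + 2 = 2 + 2*r**2)
287*(J(6) + 3) = 287*((2 + 2*6**2) + 3) = 287*((2 + 2*36) + 3) = 287*((2 + 72) + 3) = 287*(74 + 3) = 287*77 = 22099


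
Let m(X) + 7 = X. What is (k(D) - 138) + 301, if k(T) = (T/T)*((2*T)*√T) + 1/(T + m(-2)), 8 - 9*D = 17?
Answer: 1629/10 - 2*I ≈ 162.9 - 2.0*I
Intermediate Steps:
m(X) = -7 + X
D = -1 (D = 8/9 - ⅑*17 = 8/9 - 17/9 = -1)
k(T) = 1/(-9 + T) + 2*T^(3/2) (k(T) = (T/T)*((2*T)*√T) + 1/(T + (-7 - 2)) = 1*(2*T^(3/2)) + 1/(T - 9) = 2*T^(3/2) + 1/(-9 + T) = 1/(-9 + T) + 2*T^(3/2))
(k(D) - 138) + 301 = ((1 - (-18)*I + 2*(-1)^(5/2))/(-9 - 1) - 138) + 301 = ((1 - (-18)*I + 2*I)/(-10) - 138) + 301 = (-(1 + 18*I + 2*I)/10 - 138) + 301 = (-(1 + 20*I)/10 - 138) + 301 = ((-⅒ - 2*I) - 138) + 301 = (-1381/10 - 2*I) + 301 = 1629/10 - 2*I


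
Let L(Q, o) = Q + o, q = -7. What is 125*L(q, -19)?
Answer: -3250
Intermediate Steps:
125*L(q, -19) = 125*(-7 - 19) = 125*(-26) = -3250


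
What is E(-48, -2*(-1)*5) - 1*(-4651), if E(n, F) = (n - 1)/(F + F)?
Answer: 92971/20 ≈ 4648.5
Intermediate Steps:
E(n, F) = (-1 + n)/(2*F) (E(n, F) = (-1 + n)/((2*F)) = (-1 + n)*(1/(2*F)) = (-1 + n)/(2*F))
E(-48, -2*(-1)*5) - 1*(-4651) = (-1 - 48)/(2*((-2*(-1)*5))) - 1*(-4651) = (1/2)*(-49)/(2*5) + 4651 = (1/2)*(-49)/10 + 4651 = (1/2)*(1/10)*(-49) + 4651 = -49/20 + 4651 = 92971/20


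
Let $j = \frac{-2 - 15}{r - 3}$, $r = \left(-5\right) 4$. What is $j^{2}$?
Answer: $\frac{289}{529} \approx 0.54631$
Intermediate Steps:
$r = -20$
$j = \frac{17}{23}$ ($j = \frac{-2 - 15}{-20 - 3} = - \frac{17}{-23} = \left(-17\right) \left(- \frac{1}{23}\right) = \frac{17}{23} \approx 0.73913$)
$j^{2} = \left(\frac{17}{23}\right)^{2} = \frac{289}{529}$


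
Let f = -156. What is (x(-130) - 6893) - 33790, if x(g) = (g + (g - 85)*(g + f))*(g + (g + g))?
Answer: -23971083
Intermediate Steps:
x(g) = 3*g*(g + (-156 + g)*(-85 + g)) (x(g) = (g + (g - 85)*(g - 156))*(g + (g + g)) = (g + (-85 + g)*(-156 + g))*(g + 2*g) = (g + (-156 + g)*(-85 + g))*(3*g) = 3*g*(g + (-156 + g)*(-85 + g)))
(x(-130) - 6893) - 33790 = (3*(-130)*(13260 + (-130)² - 240*(-130)) - 6893) - 33790 = (3*(-130)*(13260 + 16900 + 31200) - 6893) - 33790 = (3*(-130)*61360 - 6893) - 33790 = (-23930400 - 6893) - 33790 = -23937293 - 33790 = -23971083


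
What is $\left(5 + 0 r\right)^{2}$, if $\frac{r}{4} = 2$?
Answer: $25$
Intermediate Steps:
$r = 8$ ($r = 4 \cdot 2 = 8$)
$\left(5 + 0 r\right)^{2} = \left(5 + 0 \cdot 8\right)^{2} = \left(5 + 0\right)^{2} = 5^{2} = 25$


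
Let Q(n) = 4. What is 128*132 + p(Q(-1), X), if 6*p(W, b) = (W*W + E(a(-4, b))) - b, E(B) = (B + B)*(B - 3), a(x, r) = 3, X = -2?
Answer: 16899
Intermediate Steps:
E(B) = 2*B*(-3 + B) (E(B) = (2*B)*(-3 + B) = 2*B*(-3 + B))
p(W, b) = -b/6 + W**2/6 (p(W, b) = ((W*W + 2*3*(-3 + 3)) - b)/6 = ((W**2 + 2*3*0) - b)/6 = ((W**2 + 0) - b)/6 = (W**2 - b)/6 = -b/6 + W**2/6)
128*132 + p(Q(-1), X) = 128*132 + (-1/6*(-2) + (1/6)*4**2) = 16896 + (1/3 + (1/6)*16) = 16896 + (1/3 + 8/3) = 16896 + 3 = 16899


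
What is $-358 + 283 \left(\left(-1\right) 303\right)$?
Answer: $-86107$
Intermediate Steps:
$-358 + 283 \left(\left(-1\right) 303\right) = -358 + 283 \left(-303\right) = -358 - 85749 = -86107$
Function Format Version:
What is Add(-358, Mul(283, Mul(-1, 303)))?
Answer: -86107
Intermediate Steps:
Add(-358, Mul(283, Mul(-1, 303))) = Add(-358, Mul(283, -303)) = Add(-358, -85749) = -86107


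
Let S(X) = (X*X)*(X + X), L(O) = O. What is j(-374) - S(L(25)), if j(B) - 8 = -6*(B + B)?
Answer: -26754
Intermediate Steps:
S(X) = 2*X**3 (S(X) = X**2*(2*X) = 2*X**3)
j(B) = 8 - 12*B (j(B) = 8 - 6*(B + B) = 8 - 12*B)
j(-374) - S(L(25)) = (8 - 12*(-374)) - 2*25**3 = (8 + 4488) - 2*15625 = 4496 - 1*31250 = 4496 - 31250 = -26754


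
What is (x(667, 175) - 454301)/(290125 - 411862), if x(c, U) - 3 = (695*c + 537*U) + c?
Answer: -103909/121737 ≈ -0.85355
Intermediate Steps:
x(c, U) = 3 + 537*U + 696*c (x(c, U) = 3 + ((695*c + 537*U) + c) = 3 + ((537*U + 695*c) + c) = 3 + (537*U + 696*c) = 3 + 537*U + 696*c)
(x(667, 175) - 454301)/(290125 - 411862) = ((3 + 537*175 + 696*667) - 454301)/(290125 - 411862) = ((3 + 93975 + 464232) - 454301)/(-121737) = (558210 - 454301)*(-1/121737) = 103909*(-1/121737) = -103909/121737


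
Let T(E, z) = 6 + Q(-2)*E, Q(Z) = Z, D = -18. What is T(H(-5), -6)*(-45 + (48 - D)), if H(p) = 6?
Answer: -126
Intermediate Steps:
T(E, z) = 6 - 2*E
T(H(-5), -6)*(-45 + (48 - D)) = (6 - 2*6)*(-45 + (48 - 1*(-18))) = (6 - 12)*(-45 + (48 + 18)) = -6*(-45 + 66) = -6*21 = -126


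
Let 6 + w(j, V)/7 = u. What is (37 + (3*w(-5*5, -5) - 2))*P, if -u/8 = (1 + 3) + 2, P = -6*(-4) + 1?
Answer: -27475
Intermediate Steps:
P = 25 (P = 24 + 1 = 25)
u = -48 (u = -8*((1 + 3) + 2) = -8*(4 + 2) = -8*6 = -48)
w(j, V) = -378 (w(j, V) = -42 + 7*(-48) = -42 - 336 = -378)
(37 + (3*w(-5*5, -5) - 2))*P = (37 + (3*(-378) - 2))*25 = (37 + (-1134 - 2))*25 = (37 - 1136)*25 = -1099*25 = -27475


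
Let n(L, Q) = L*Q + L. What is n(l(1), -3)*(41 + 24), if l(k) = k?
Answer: -130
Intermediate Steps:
n(L, Q) = L + L*Q
n(l(1), -3)*(41 + 24) = (1*(1 - 3))*(41 + 24) = (1*(-2))*65 = -2*65 = -130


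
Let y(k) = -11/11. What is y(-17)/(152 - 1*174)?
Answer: 1/22 ≈ 0.045455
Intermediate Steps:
y(k) = -1 (y(k) = -11*1/11 = -1)
y(-17)/(152 - 1*174) = -1/(152 - 1*174) = -1/(152 - 174) = -1/(-22) = -1*(-1/22) = 1/22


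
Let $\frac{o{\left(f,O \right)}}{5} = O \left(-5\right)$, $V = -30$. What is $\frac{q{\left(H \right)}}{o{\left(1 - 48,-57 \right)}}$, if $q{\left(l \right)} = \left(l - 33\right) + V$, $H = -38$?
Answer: $- \frac{101}{1425} \approx -0.070877$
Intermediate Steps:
$q{\left(l \right)} = -63 + l$ ($q{\left(l \right)} = \left(l - 33\right) - 30 = \left(-33 + l\right) - 30 = -63 + l$)
$o{\left(f,O \right)} = - 25 O$ ($o{\left(f,O \right)} = 5 O \left(-5\right) = 5 \left(- 5 O\right) = - 25 O$)
$\frac{q{\left(H \right)}}{o{\left(1 - 48,-57 \right)}} = \frac{-63 - 38}{\left(-25\right) \left(-57\right)} = - \frac{101}{1425}$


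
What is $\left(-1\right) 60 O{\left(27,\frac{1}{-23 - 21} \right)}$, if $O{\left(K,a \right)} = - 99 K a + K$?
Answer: $-5265$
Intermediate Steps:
$O{\left(K,a \right)} = K - 99 K a$ ($O{\left(K,a \right)} = - 99 K a + K = K - 99 K a$)
$\left(-1\right) 60 O{\left(27,\frac{1}{-23 - 21} \right)} = \left(-1\right) 60 \cdot 27 \left(1 - \frac{99}{-23 - 21}\right) = - 60 \cdot 27 \left(1 - \frac{99}{-44}\right) = - 60 \cdot 27 \left(1 - - \frac{9}{4}\right) = - 60 \cdot 27 \left(1 + \frac{9}{4}\right) = - 60 \cdot 27 \cdot \frac{13}{4} = \left(-60\right) \frac{351}{4} = -5265$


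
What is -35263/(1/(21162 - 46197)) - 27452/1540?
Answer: 339881537062/385 ≈ 8.8281e+8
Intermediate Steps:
-35263/(1/(21162 - 46197)) - 27452/1540 = -35263/(1/(-25035)) - 27452*1/1540 = -35263/(-1/25035) - 6863/385 = -35263*(-25035) - 6863/385 = 882809205 - 6863/385 = 339881537062/385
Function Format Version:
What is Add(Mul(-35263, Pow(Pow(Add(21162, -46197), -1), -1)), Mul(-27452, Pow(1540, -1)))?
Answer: Rational(339881537062, 385) ≈ 8.8281e+8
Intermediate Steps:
Add(Mul(-35263, Pow(Pow(Add(21162, -46197), -1), -1)), Mul(-27452, Pow(1540, -1))) = Add(Mul(-35263, Pow(Pow(-25035, -1), -1)), Mul(-27452, Rational(1, 1540))) = Add(Mul(-35263, Pow(Rational(-1, 25035), -1)), Rational(-6863, 385)) = Add(Mul(-35263, -25035), Rational(-6863, 385)) = Add(882809205, Rational(-6863, 385)) = Rational(339881537062, 385)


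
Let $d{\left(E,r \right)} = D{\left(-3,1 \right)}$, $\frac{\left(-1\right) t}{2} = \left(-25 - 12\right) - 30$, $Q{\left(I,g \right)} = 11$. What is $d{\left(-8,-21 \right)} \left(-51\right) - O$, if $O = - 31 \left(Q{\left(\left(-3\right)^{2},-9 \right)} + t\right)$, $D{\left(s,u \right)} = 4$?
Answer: $4291$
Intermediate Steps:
$t = 134$ ($t = - 2 \left(\left(-25 - 12\right) - 30\right) = - 2 \left(-37 - 30\right) = \left(-2\right) \left(-67\right) = 134$)
$d{\left(E,r \right)} = 4$
$O = -4495$ ($O = - 31 \left(11 + 134\right) = \left(-31\right) 145 = -4495$)
$d{\left(-8,-21 \right)} \left(-51\right) - O = 4 \left(-51\right) - -4495 = -204 + 4495 = 4291$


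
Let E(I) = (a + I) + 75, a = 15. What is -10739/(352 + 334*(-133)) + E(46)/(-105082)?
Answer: 561241039/2315481870 ≈ 0.24239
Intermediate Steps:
E(I) = 90 + I (E(I) = (15 + I) + 75 = 90 + I)
-10739/(352 + 334*(-133)) + E(46)/(-105082) = -10739/(352 + 334*(-133)) + (90 + 46)/(-105082) = -10739/(352 - 44422) + 136*(-1/105082) = -10739/(-44070) - 68/52541 = -10739*(-1/44070) - 68/52541 = 10739/44070 - 68/52541 = 561241039/2315481870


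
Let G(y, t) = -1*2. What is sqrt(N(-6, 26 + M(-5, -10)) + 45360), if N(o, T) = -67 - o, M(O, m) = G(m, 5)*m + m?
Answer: sqrt(45299) ≈ 212.84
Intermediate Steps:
G(y, t) = -2
M(O, m) = -m (M(O, m) = -2*m + m = -m)
sqrt(N(-6, 26 + M(-5, -10)) + 45360) = sqrt((-67 - 1*(-6)) + 45360) = sqrt((-67 + 6) + 45360) = sqrt(-61 + 45360) = sqrt(45299)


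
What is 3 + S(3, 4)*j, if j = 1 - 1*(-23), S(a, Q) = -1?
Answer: -21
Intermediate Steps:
j = 24 (j = 1 + 23 = 24)
3 + S(3, 4)*j = 3 - 1*24 = 3 - 24 = -21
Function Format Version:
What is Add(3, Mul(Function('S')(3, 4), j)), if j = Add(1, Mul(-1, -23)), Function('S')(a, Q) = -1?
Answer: -21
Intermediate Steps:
j = 24 (j = Add(1, 23) = 24)
Add(3, Mul(Function('S')(3, 4), j)) = Add(3, Mul(-1, 24)) = Add(3, -24) = -21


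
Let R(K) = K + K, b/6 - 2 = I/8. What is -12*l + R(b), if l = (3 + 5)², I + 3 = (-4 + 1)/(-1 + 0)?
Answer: -744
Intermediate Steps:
I = 0 (I = -3 + (-4 + 1)/(-1 + 0) = -3 - 3/(-1) = -3 - 3*(-1) = -3 + 3 = 0)
b = 12 (b = 12 + 6*(0/8) = 12 + 6*(0*(⅛)) = 12 + 6*0 = 12 + 0 = 12)
R(K) = 2*K
l = 64 (l = 8² = 64)
-12*l + R(b) = -12*64 + 2*12 = -768 + 24 = -744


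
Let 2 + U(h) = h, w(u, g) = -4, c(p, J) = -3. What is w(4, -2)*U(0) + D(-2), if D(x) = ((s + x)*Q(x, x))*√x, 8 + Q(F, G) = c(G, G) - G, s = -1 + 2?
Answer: 8 + 9*I*√2 ≈ 8.0 + 12.728*I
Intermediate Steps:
U(h) = -2 + h
s = 1
Q(F, G) = -11 - G (Q(F, G) = -8 + (-3 - G) = -11 - G)
D(x) = √x*(1 + x)*(-11 - x) (D(x) = ((1 + x)*(-11 - x))*√x = √x*(1 + x)*(-11 - x))
w(4, -2)*U(0) + D(-2) = -4*(-2 + 0) - √(-2)*(1 - 2)*(11 - 2) = -4*(-2) - 1*I*√2*(-1)*9 = 8 + 9*I*√2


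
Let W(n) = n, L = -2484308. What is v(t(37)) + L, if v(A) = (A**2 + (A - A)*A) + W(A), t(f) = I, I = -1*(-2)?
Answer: -2484302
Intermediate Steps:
I = 2
t(f) = 2
v(A) = A + A**2 (v(A) = (A**2 + (A - A)*A) + A = (A**2 + 0*A) + A = (A**2 + 0) + A = A**2 + A = A + A**2)
v(t(37)) + L = 2*(1 + 2) - 2484308 = 2*3 - 2484308 = 6 - 2484308 = -2484302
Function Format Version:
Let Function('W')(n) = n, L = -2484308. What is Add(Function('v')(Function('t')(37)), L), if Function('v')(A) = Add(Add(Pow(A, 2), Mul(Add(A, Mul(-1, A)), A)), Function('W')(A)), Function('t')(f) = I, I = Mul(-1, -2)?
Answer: -2484302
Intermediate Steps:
I = 2
Function('t')(f) = 2
Function('v')(A) = Add(A, Pow(A, 2)) (Function('v')(A) = Add(Add(Pow(A, 2), Mul(Add(A, Mul(-1, A)), A)), A) = Add(Add(Pow(A, 2), Mul(0, A)), A) = Add(Add(Pow(A, 2), 0), A) = Add(Pow(A, 2), A) = Add(A, Pow(A, 2)))
Add(Function('v')(Function('t')(37)), L) = Add(Mul(2, Add(1, 2)), -2484308) = Add(Mul(2, 3), -2484308) = Add(6, -2484308) = -2484302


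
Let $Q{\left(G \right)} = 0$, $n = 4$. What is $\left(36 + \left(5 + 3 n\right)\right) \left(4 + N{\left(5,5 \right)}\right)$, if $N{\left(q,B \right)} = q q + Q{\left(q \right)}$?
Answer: $1537$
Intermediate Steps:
$N{\left(q,B \right)} = q^{2}$ ($N{\left(q,B \right)} = q q + 0 = q^{2} + 0 = q^{2}$)
$\left(36 + \left(5 + 3 n\right)\right) \left(4 + N{\left(5,5 \right)}\right) = \left(36 + \left(5 + 3 \cdot 4\right)\right) \left(4 + 5^{2}\right) = \left(36 + \left(5 + 12\right)\right) \left(4 + 25\right) = \left(36 + 17\right) 29 = 53 \cdot 29 = 1537$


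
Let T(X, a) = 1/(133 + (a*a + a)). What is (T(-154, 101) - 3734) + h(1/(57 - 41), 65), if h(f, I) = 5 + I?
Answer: -38233839/10435 ≈ -3664.0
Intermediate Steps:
T(X, a) = 1/(133 + a + a²) (T(X, a) = 1/(133 + (a² + a)) = 1/(133 + (a + a²)) = 1/(133 + a + a²))
(T(-154, 101) - 3734) + h(1/(57 - 41), 65) = (1/(133 + 101 + 101²) - 3734) + (5 + 65) = (1/(133 + 101 + 10201) - 3734) + 70 = (1/10435 - 3734) + 70 = -38964289/10435 + 70 = -38233839/10435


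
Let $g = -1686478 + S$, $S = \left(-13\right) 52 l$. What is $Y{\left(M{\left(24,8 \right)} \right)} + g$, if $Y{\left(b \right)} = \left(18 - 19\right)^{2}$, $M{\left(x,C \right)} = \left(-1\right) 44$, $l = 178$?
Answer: $-1806805$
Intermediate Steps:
$M{\left(x,C \right)} = -44$
$S = -120328$ ($S = \left(-13\right) 52 \cdot 178 = \left(-676\right) 178 = -120328$)
$Y{\left(b \right)} = 1$ ($Y{\left(b \right)} = \left(-1\right)^{2} = 1$)
$g = -1806806$ ($g = -1686478 - 120328 = -1806806$)
$Y{\left(M{\left(24,8 \right)} \right)} + g = 1 - 1806806 = -1806805$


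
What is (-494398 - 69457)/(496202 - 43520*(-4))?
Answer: -563855/670282 ≈ -0.84122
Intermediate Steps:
(-494398 - 69457)/(496202 - 43520*(-4)) = -563855/(496202 + 174080) = -563855/670282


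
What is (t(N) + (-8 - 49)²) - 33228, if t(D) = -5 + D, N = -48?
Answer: -30032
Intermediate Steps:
(t(N) + (-8 - 49)²) - 33228 = ((-5 - 48) + (-8 - 49)²) - 33228 = (-53 + (-57)²) - 33228 = (-53 + 3249) - 33228 = 3196 - 33228 = -30032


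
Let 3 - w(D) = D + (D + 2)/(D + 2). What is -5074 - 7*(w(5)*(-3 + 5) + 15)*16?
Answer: -6082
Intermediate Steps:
w(D) = 2 - D (w(D) = 3 - (D + (D + 2)/(D + 2)) = 3 - (D + (2 + D)/(2 + D)) = 3 - (D + 1) = 3 - (1 + D) = 3 + (-1 - D) = 2 - D)
-5074 - 7*(w(5)*(-3 + 5) + 15)*16 = -5074 - 7*((2 - 1*5)*(-3 + 5) + 15)*16 = -5074 - 7*((2 - 5)*2 + 15)*16 = -5074 - 7*(-3*2 + 15)*16 = -5074 - 7*(-6 + 15)*16 = -5074 - 7*9*16 = -5074 - 63*16 = -5074 - 1008 = -6082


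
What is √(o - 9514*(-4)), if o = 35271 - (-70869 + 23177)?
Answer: √121019 ≈ 347.88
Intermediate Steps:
o = 82963 (o = 35271 - 1*(-47692) = 35271 + 47692 = 82963)
√(o - 9514*(-4)) = √(82963 - 9514*(-4)) = √(82963 + 38056) = √121019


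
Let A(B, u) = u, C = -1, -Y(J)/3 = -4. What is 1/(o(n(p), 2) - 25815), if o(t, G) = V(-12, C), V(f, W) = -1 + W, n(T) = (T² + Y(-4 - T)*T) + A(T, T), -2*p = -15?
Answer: -1/25817 ≈ -3.8734e-5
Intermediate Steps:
Y(J) = 12 (Y(J) = -3*(-4) = 12)
p = 15/2 (p = -½*(-15) = 15/2 ≈ 7.5000)
n(T) = T² + 13*T (n(T) = (T² + 12*T) + T = T² + 13*T)
o(t, G) = -2 (o(t, G) = -1 - 1 = -2)
1/(o(n(p), 2) - 25815) = 1/(-2 - 25815) = 1/(-25817) = -1/25817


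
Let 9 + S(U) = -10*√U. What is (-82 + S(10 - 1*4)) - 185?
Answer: -276 - 10*√6 ≈ -300.50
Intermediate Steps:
S(U) = -9 - 10*√U
(-82 + S(10 - 1*4)) - 185 = (-82 + (-9 - 10*√(10 - 1*4))) - 185 = (-82 + (-9 - 10*√(10 - 4))) - 185 = (-82 + (-9 - 10*√6)) - 185 = (-91 - 10*√6) - 185 = -276 - 10*√6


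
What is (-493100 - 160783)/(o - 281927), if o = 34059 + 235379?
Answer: 217961/4163 ≈ 52.357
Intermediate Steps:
o = 269438
(-493100 - 160783)/(o - 281927) = (-493100 - 160783)/(269438 - 281927) = -653883/(-12489) = -653883*(-1/12489) = 217961/4163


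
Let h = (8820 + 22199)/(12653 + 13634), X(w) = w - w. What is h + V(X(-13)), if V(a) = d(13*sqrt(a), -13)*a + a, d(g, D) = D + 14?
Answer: 31019/26287 ≈ 1.1800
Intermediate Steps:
X(w) = 0
d(g, D) = 14 + D
h = 31019/26287 ≈ 1.1800
V(a) = 2*a (V(a) = (14 - 13)*a + a = 1*a + a = a + a = 2*a)
h + V(X(-13)) = 31019/26287 + 2*0 = 31019/26287 + 0 = 31019/26287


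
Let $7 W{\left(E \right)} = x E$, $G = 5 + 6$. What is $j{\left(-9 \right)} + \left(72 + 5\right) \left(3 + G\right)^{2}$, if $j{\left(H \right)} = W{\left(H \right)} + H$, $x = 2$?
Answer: $\frac{105563}{7} \approx 15080.0$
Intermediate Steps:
$G = 11$
$W{\left(E \right)} = \frac{2 E}{7}$
$j{\left(H \right)} = \frac{9 H}{7}$ ($j{\left(H \right)} = \frac{2 H}{7} + H = \frac{9 H}{7}$)
$j{\left(-9 \right)} + \left(72 + 5\right) \left(3 + G\right)^{2} = \frac{9}{7} \left(-9\right) + \left(72 + 5\right) \left(3 + 11\right)^{2} = - \frac{81}{7} + 77 \cdot 14^{2} = - \frac{81}{7} + 77 \cdot 196 = - \frac{81}{7} + 15092 = \frac{105563}{7}$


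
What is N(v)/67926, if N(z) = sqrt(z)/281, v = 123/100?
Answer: sqrt(123)/190872060 ≈ 5.8105e-8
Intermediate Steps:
v = 123/100 (v = 123*(1/100) = 123/100 ≈ 1.2300)
N(z) = sqrt(z)/281
N(v)/67926 = (sqrt(123/100)/281)/67926 = ((sqrt(123)/10)/281)*(1/67926) = (sqrt(123)/2810)*(1/67926) = sqrt(123)/190872060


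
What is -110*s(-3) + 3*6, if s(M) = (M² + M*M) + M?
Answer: -1632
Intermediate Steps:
s(M) = M + 2*M² (s(M) = (M² + M²) + M = 2*M² + M = M + 2*M²)
-110*s(-3) + 3*6 = -(-330)*(1 + 2*(-3)) + 3*6 = -(-330)*(1 - 6) + 18 = -(-330)*(-5) + 18 = -110*15 + 18 = -1650 + 18 = -1632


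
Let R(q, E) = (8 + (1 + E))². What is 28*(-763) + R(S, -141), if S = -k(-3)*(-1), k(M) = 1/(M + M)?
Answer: -3940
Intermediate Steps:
k(M) = 1/(2*M)
S = -⅙ (S = -1/(2*(-3))*(-1) = -(-1)/(2*3)*(-1) = -1*(-⅙)*(-1) = (⅙)*(-1) = -⅙ ≈ -0.16667)
R(q, E) = (9 + E)²
28*(-763) + R(S, -141) = 28*(-763) + (9 - 141)² = -21364 + (-132)² = -21364 + 17424 = -3940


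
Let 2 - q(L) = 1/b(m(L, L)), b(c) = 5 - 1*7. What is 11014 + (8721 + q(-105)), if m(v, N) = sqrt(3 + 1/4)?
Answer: 39475/2 ≈ 19738.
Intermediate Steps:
m(v, N) = sqrt(13)/2 (m(v, N) = sqrt(3 + 1/4) = sqrt(13/4) = sqrt(13)/2)
b(c) = -2 (b(c) = 5 - 7 = -2)
q(L) = 5/2 (q(L) = 2 - 1/(-2) = 2 - 1*(-1/2) = 2 + 1/2 = 5/2)
11014 + (8721 + q(-105)) = 11014 + (8721 + 5/2) = 11014 + 17447/2 = 39475/2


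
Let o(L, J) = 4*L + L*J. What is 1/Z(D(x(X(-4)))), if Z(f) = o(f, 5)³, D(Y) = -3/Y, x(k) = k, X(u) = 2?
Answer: -8/19683 ≈ -0.00040644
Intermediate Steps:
o(L, J) = 4*L + J*L
Z(f) = 729*f³ (Z(f) = (f*(4 + 5))³ = (f*9)³ = (9*f)³ = 729*f³)
1/Z(D(x(X(-4)))) = 1/(729*(-3/2)³) = 1/(729*(-27/8)) = 1/(-19683/8) = -8/19683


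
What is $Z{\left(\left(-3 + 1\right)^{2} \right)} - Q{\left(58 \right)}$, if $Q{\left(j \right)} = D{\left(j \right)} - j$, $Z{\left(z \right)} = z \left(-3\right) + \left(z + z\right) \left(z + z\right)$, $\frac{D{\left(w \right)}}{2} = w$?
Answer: $-6$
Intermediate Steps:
$D{\left(w \right)} = 2 w$
$Z{\left(z \right)} = - 3 z + 4 z^{2}$ ($Z{\left(z \right)} = - 3 z + 2 z 2 z = - 3 z + 4 z^{2}$)
$Q{\left(j \right)} = j$ ($Q{\left(j \right)} = 2 j - j = j$)
$Z{\left(\left(-3 + 1\right)^{2} \right)} - Q{\left(58 \right)} = \left(-3 + 1\right)^{2} \left(-3 + 4 \left(-3 + 1\right)^{2}\right) - 58 = \left(-2\right)^{2} \left(-3 + 4 \left(-2\right)^{2}\right) - 58 = 4 \left(-3 + 4 \cdot 4\right) - 58 = 4 \left(-3 + 16\right) - 58 = 4 \cdot 13 - 58 = 52 - 58 = -6$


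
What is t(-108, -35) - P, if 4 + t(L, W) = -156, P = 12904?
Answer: -13064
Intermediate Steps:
t(L, W) = -160 (t(L, W) = -4 - 156 = -160)
t(-108, -35) - P = -160 - 1*12904 = -160 - 12904 = -13064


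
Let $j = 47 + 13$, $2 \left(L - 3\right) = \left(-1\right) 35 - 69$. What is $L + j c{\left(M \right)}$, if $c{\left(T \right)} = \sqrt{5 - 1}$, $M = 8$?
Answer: $71$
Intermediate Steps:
$c{\left(T \right)} = 2$ ($c{\left(T \right)} = \sqrt{4} = 2$)
$L = -49$ ($L = 3 + \frac{\left(-1\right) 35 - 69}{2} = 3 + \frac{-35 - 69}{2} = 3 + \frac{1}{2} \left(-104\right) = 3 - 52 = -49$)
$j = 60$
$L + j c{\left(M \right)} = -49 + 60 \cdot 2 = -49 + 120 = 71$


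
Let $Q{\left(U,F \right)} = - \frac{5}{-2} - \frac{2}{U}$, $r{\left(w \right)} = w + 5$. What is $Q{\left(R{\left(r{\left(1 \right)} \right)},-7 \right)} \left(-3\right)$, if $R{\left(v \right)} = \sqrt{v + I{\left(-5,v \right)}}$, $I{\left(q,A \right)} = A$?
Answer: $- \frac{15}{2} + \sqrt{3} \approx -5.768$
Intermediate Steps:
$r{\left(w \right)} = 5 + w$
$R{\left(v \right)} = \sqrt{2} \sqrt{v}$ ($R{\left(v \right)} = \sqrt{v + v} = \sqrt{2 v} = \sqrt{2} \sqrt{v}$)
$Q{\left(U,F \right)} = \frac{5}{2} - \frac{2}{U}$ ($Q{\left(U,F \right)} = \left(-5\right) \left(- \frac{1}{2}\right) - \frac{2}{U} = \frac{5}{2} - \frac{2}{U}$)
$Q{\left(R{\left(r{\left(1 \right)} \right)},-7 \right)} \left(-3\right) = \left(\frac{5}{2} - \frac{2}{\sqrt{2} \sqrt{5 + 1}}\right) \left(-3\right) = \left(\frac{5}{2} - \frac{2}{\sqrt{2} \sqrt{6}}\right) \left(-3\right) = \left(\frac{5}{2} - \frac{2}{2 \sqrt{3}}\right) \left(-3\right) = \left(\frac{5}{2} - 2 \frac{\sqrt{3}}{6}\right) \left(-3\right) = \left(\frac{5}{2} - \frac{\sqrt{3}}{3}\right) \left(-3\right) = - \frac{15}{2} + \sqrt{3}$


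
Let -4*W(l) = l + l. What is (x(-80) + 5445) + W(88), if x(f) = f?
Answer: 5321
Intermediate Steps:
W(l) = -l/2 (W(l) = -(l + l)/4 = -l/2)
(x(-80) + 5445) + W(88) = (-80 + 5445) - 1/2*88 = 5365 - 44 = 5321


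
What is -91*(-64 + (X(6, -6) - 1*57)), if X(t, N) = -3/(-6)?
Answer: 21931/2 ≈ 10966.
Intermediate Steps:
X(t, N) = 1/2 (X(t, N) = -3*(-1/6) = 1/2)
-91*(-64 + (X(6, -6) - 1*57)) = -91*(-64 + (1/2 - 1*57)) = -91*(-64 + (1/2 - 57)) = -91*(-64 - 113/2) = -91*(-241/2) = 21931/2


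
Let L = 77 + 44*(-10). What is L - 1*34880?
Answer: -35243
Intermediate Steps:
L = -363 (L = 77 - 440 = -363)
L - 1*34880 = -363 - 1*34880 = -363 - 34880 = -35243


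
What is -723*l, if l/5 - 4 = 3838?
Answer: -13888830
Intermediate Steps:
l = 19210 (l = 20 + 5*3838 = 20 + 19190 = 19210)
-723*l = -723*19210 = -13888830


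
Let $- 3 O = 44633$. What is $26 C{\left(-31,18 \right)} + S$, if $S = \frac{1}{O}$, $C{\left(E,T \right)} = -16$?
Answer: $- \frac{18567331}{44633} \approx -416.0$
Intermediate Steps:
$O = - \frac{44633}{3}$ ($O = \left(- \frac{1}{3}\right) 44633 = - \frac{44633}{3} \approx -14878.0$)
$S = - \frac{3}{44633}$ ($S = \frac{1}{- \frac{44633}{3}} = - \frac{3}{44633} \approx -6.7215 \cdot 10^{-5}$)
$26 C{\left(-31,18 \right)} + S = 26 \left(-16\right) - \frac{3}{44633} = -416 - \frac{3}{44633} = - \frac{18567331}{44633}$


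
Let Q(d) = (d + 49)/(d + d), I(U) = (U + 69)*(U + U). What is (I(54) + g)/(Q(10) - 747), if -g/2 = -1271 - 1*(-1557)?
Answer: -254240/14881 ≈ -17.085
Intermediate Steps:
I(U) = 2*U*(69 + U) (I(U) = (69 + U)*(2*U) = 2*U*(69 + U))
Q(d) = (49 + d)/(2*d) (Q(d) = (49 + d)/((2*d)) = (49 + d)*(1/(2*d)) = (49 + d)/(2*d))
g = -572 (g = -2*(-1271 - 1*(-1557)) = -2*(-1271 + 1557) = -2*286 = -572)
(I(54) + g)/(Q(10) - 747) = (2*54*(69 + 54) - 572)/((1/2)*(49 + 10)/10 - 747) = (2*54*123 - 572)/((1/2)*(1/10)*59 - 747) = (13284 - 572)/(59/20 - 747) = 12712/(-14881/20) = 12712*(-20/14881) = -254240/14881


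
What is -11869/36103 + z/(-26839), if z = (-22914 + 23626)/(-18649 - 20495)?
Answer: -1558672168096/4741162464381 ≈ -0.32875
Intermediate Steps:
z = -89/4893 (z = 712/(-39144) = 712*(-1/39144) = -89/4893 ≈ -0.018189)
-11869/36103 + z/(-26839) = -11869/36103 - 89/4893/(-26839) = -11869*1/36103 - 89/4893*(-1/26839) = -11869/36103 + 89/131323227 = -1558672168096/4741162464381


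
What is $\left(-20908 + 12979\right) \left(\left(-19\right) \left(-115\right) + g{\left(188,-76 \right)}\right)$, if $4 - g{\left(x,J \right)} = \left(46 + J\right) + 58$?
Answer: $-17134569$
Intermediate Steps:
$g{\left(x,J \right)} = -100 - J$ ($g{\left(x,J \right)} = 4 - \left(\left(46 + J\right) + 58\right) = 4 - \left(104 + J\right) = -100 - J$)
$\left(-20908 + 12979\right) \left(\left(-19\right) \left(-115\right) + g{\left(188,-76 \right)}\right) = \left(-20908 + 12979\right) \left(\left(-19\right) \left(-115\right) - 24\right) = - 7929 \left(2185 + \left(-100 + 76\right)\right) = - 7929 \left(2185 - 24\right) = \left(-7929\right) 2161 = -17134569$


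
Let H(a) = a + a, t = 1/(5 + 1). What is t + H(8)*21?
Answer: 2017/6 ≈ 336.17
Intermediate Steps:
t = ⅙ (t = 1/6 = ⅙ ≈ 0.16667)
H(a) = 2*a
t + H(8)*21 = ⅙ + (2*8)*21 = ⅙ + 16*21 = ⅙ + 336 = 2017/6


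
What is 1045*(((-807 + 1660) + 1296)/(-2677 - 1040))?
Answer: -320815/531 ≈ -604.17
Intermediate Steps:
1045*(((-807 + 1660) + 1296)/(-2677 - 1040)) = 1045*((853 + 1296)/(-3717)) = 1045*(2149*(-1/3717)) = 1045*(-307/531) = -320815/531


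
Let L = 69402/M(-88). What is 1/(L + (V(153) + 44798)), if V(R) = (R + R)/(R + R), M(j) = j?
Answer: 44/1936455 ≈ 2.2722e-5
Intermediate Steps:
V(R) = 1 (V(R) = (2*R)/((2*R)) = (2*R)*(1/(2*R)) = 1)
L = -34701/44 (L = 69402/(-88) = 69402*(-1/88) = -34701/44 ≈ -788.66)
1/(L + (V(153) + 44798)) = 1/(-34701/44 + (1 + 44798)) = 1/(-34701/44 + 44799) = 1/(1936455/44) = 44/1936455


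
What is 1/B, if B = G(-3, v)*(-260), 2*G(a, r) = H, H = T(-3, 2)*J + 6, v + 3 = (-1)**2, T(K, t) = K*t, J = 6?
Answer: 1/3900 ≈ 0.00025641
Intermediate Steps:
v = -2 (v = -3 + (-1)**2 = -3 + 1 = -2)
H = -30 (H = -3*2*6 + 6 = -6*6 + 6 = -36 + 6 = -30)
G(a, r) = -15 (G(a, r) = (1/2)*(-30) = -15)
B = 3900 (B = -15*(-260) = 3900)
1/B = 1/3900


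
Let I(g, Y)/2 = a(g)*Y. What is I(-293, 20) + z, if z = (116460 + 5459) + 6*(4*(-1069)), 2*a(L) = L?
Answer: 90403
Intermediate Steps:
a(L) = L/2
z = 96263 (z = 121919 + 6*(-4276) = 121919 - 25656 = 96263)
I(g, Y) = Y*g (I(g, Y) = 2*((g/2)*Y) = 2*(Y*g/2) = Y*g)
I(-293, 20) + z = 20*(-293) + 96263 = -5860 + 96263 = 90403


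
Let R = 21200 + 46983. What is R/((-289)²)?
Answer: 68183/83521 ≈ 0.81636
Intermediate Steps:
R = 68183
R/((-289)²) = 68183/((-289)²) = 68183/83521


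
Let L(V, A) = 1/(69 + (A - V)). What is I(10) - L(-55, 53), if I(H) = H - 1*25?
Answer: -2656/177 ≈ -15.006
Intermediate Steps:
I(H) = -25 + H (I(H) = H - 25 = -25 + H)
L(V, A) = 1/(69 + A - V)
I(10) - L(-55, 53) = (-25 + 10) - 1/(69 + 53 - 1*(-55)) = -15 - 1/(69 + 53 + 55) = -15 - 1/177 = -2656/177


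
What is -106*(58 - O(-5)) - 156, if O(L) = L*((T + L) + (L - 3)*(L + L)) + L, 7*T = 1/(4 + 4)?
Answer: -1304617/28 ≈ -46593.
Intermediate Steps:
T = 1/56 (T = 1/(7*(4 + 4)) = (⅐)/8 = (⅐)*(⅛) = 1/56 ≈ 0.017857)
O(L) = L + L*(1/56 + L + 2*L*(-3 + L)) (O(L) = L*((1/56 + L) + (L - 3)*(L + L)) + L = L*((1/56 + L) + (-3 + L)*(2*L)) + L = L*((1/56 + L) + 2*L*(-3 + L)) + L = L*(1/56 + L + 2*L*(-3 + L)) + L = L + L*(1/56 + L + 2*L*(-3 + L)))
-106*(58 - O(-5)) - 156 = -106*(58 - (-5)*(57 - 280*(-5) + 112*(-5)²)/56) - 156 = -106*(58 - (-5)*(57 + 1400 + 112*25)/56) - 156 = -106*(58 - (-5)*(57 + 1400 + 2800)/56) - 156 = -106*(58 - (-5)*4257/56) - 156 = -106*(58 - 1*(-21285/56)) - 156 = -106*(58 + 21285/56) - 156 = -106*24533/56 - 156 = -1300249/28 - 156 = -1304617/28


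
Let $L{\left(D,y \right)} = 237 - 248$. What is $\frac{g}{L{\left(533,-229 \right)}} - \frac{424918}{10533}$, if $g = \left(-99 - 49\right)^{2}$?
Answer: $- \frac{235388930}{115863} \approx -2031.6$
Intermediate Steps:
$L{\left(D,y \right)} = -11$
$g = 21904$ ($g = \left(-148\right)^{2} = 21904$)
$\frac{g}{L{\left(533,-229 \right)}} - \frac{424918}{10533} = \frac{21904}{-11} - \frac{424918}{10533} = 21904 \left(- \frac{1}{11}\right) - \frac{424918}{10533} = - \frac{21904}{11} - \frac{424918}{10533} = - \frac{235388930}{115863}$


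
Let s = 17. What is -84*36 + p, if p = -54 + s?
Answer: -3061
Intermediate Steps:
p = -37 (p = -54 + 17 = -37)
-84*36 + p = -84*36 - 37 = -3024 - 37 = -3061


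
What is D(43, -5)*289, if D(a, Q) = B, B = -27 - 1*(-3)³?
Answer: 0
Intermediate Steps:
B = 0 (B = -27 - 1*(-27) = -27 + 27 = 0)
D(a, Q) = 0
D(43, -5)*289 = 0*289 = 0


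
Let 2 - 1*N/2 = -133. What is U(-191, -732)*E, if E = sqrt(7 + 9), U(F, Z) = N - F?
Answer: 1844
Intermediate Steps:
N = 270 (N = 4 - 2*(-133) = 4 + 266 = 270)
U(F, Z) = 270 - F
E = 4 (E = sqrt(16) = 4)
U(-191, -732)*E = (270 - 1*(-191))*4 = (270 + 191)*4 = 461*4 = 1844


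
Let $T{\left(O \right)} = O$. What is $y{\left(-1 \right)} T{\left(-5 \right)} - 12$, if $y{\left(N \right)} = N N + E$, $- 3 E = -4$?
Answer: $- \frac{71}{3} \approx -23.667$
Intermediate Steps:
$E = \frac{4}{3}$ ($E = \left(- \frac{1}{3}\right) \left(-4\right) = \frac{4}{3} \approx 1.3333$)
$y{\left(N \right)} = \frac{4}{3} + N^{2}$ ($y{\left(N \right)} = N N + \frac{4}{3} = N^{2} + \frac{4}{3} = \frac{4}{3} + N^{2}$)
$y{\left(-1 \right)} T{\left(-5 \right)} - 12 = \left(\frac{4}{3} + \left(-1\right)^{2}\right) \left(-5\right) - 12 = \left(\frac{4}{3} + 1\right) \left(-5\right) - 12 = \frac{7}{3} \left(-5\right) - 12 = - \frac{35}{3} - 12 = - \frac{71}{3}$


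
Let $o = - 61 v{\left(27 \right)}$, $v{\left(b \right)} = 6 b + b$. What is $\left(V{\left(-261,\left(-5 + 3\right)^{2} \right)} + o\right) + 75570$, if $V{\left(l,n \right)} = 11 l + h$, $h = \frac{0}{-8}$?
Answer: $61170$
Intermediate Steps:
$h = 0$ ($h = 0 \left(- \frac{1}{8}\right) = 0$)
$v{\left(b \right)} = 7 b$
$V{\left(l,n \right)} = 11 l$ ($V{\left(l,n \right)} = 11 l + 0 = 11 l$)
$o = -11529$ ($o = - 61 \cdot 7 \cdot 27 = \left(-61\right) 189 = -11529$)
$\left(V{\left(-261,\left(-5 + 3\right)^{2} \right)} + o\right) + 75570 = \left(11 \left(-261\right) - 11529\right) + 75570 = \left(-2871 - 11529\right) + 75570 = -14400 + 75570 = 61170$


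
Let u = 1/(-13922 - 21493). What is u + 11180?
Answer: 395939699/35415 ≈ 11180.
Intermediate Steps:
u = -1/35415 (u = 1/(-35415) = -1/35415 ≈ -2.8237e-5)
u + 11180 = -1/35415 + 11180 = 395939699/35415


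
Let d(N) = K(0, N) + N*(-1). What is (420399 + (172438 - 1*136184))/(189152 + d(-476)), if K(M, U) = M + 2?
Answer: 456653/189630 ≈ 2.4081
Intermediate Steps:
K(M, U) = 2 + M
d(N) = 2 - N (d(N) = (2 + 0) + N*(-1) = 2 - N)
(420399 + (172438 - 1*136184))/(189152 + d(-476)) = (420399 + (172438 - 1*136184))/(189152 + (2 - 1*(-476))) = (420399 + (172438 - 136184))/(189152 + (2 + 476)) = (420399 + 36254)/(189152 + 478) = 456653/189630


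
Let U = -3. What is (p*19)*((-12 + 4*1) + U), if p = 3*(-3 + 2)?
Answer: 627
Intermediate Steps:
p = -3 (p = 3*(-1) = -3)
(p*19)*((-12 + 4*1) + U) = (-3*19)*((-12 + 4*1) - 3) = -57*((-12 + 4) - 3) = -57*(-8 - 3) = -57*(-11) = 627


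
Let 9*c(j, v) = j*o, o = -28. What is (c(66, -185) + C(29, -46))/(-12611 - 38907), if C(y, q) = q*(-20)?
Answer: -1072/77277 ≈ -0.013872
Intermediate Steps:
c(j, v) = -28*j/9 (c(j, v) = (j*(-28))/9 = (-28*j)/9 = -28*j/9)
C(y, q) = -20*q
(c(66, -185) + C(29, -46))/(-12611 - 38907) = (-28/9*66 - 20*(-46))/(-12611 - 38907) = (-616/3 + 920)/(-51518) = (2144/3)*(-1/51518) = -1072/77277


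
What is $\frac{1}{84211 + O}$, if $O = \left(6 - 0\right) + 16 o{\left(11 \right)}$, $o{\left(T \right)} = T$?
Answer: $\frac{1}{84393} \approx 1.1849 \cdot 10^{-5}$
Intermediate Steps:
$O = 182$ ($O = \left(6 - 0\right) + 16 \cdot 11 = \left(6 + 0\right) + 176 = 6 + 176 = 182$)
$\frac{1}{84211 + O} = \frac{1}{84211 + 182} = \frac{1}{84393}$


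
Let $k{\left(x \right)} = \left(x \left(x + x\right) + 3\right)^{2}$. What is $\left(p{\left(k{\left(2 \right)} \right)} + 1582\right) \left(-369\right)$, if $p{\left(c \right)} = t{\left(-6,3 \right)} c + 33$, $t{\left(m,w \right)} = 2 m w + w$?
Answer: $877482$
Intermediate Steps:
$k{\left(x \right)} = \left(3 + 2 x^{2}\right)^{2}$ ($k{\left(x \right)} = \left(x 2 x + 3\right)^{2} = \left(2 x^{2} + 3\right)^{2} = \left(3 + 2 x^{2}\right)^{2}$)
$t{\left(m,w \right)} = w + 2 m w$ ($t{\left(m,w \right)} = 2 m w + w = w + 2 m w$)
$p{\left(c \right)} = 33 - 33 c$ ($p{\left(c \right)} = 3 \left(1 + 2 \left(-6\right)\right) c + 33 = 3 \left(1 - 12\right) c + 33 = 3 \left(-11\right) c + 33 = - 33 c + 33 = 33 - 33 c$)
$\left(p{\left(k{\left(2 \right)} \right)} + 1582\right) \left(-369\right) = \left(\left(33 - 33 \left(3 + 2 \cdot 2^{2}\right)^{2}\right) + 1582\right) \left(-369\right) = \left(\left(33 - 33 \left(3 + 2 \cdot 4\right)^{2}\right) + 1582\right) \left(-369\right) = \left(\left(33 - 33 \left(3 + 8\right)^{2}\right) + 1582\right) \left(-369\right) = \left(\left(33 - 33 \cdot 11^{2}\right) + 1582\right) \left(-369\right) = \left(\left(33 - 3993\right) + 1582\right) \left(-369\right) = \left(-3960 + 1582\right) \left(-369\right) = \left(-2378\right) \left(-369\right) = 877482$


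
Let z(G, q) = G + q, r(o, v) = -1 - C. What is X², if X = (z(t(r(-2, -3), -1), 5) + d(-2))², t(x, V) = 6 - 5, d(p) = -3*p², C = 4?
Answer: 1296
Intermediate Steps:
r(o, v) = -5 (r(o, v) = -1 - 1*4 = -1 - 4 = -5)
t(x, V) = 1
X = 36 (X = ((1 + 5) - 3*(-2)²)² = (6 - 3*4)² = (6 - 12)² = (-6)² = 36)
X² = 36² = 1296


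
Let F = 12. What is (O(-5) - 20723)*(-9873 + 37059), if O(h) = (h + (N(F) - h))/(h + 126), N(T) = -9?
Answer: -68168677512/121 ≈ -5.6338e+8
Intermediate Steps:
O(h) = -9/(126 + h) (O(h) = (h + (-9 - h))/(h + 126) = -9/(126 + h))
(O(-5) - 20723)*(-9873 + 37059) = (-9/(126 - 5) - 20723)*(-9873 + 37059) = (-9/121 - 20723)*27186 = -2507492/121*27186 = -68168677512/121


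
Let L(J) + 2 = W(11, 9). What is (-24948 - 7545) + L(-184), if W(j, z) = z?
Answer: -32486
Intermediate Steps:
L(J) = 7 (L(J) = -2 + 9 = 7)
(-24948 - 7545) + L(-184) = (-24948 - 7545) + 7 = -32493 + 7 = -32486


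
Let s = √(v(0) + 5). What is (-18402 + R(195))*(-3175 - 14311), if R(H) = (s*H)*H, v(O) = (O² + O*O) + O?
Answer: 321777372 - 664905150*√5 ≈ -1.1650e+9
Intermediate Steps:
v(O) = O + 2*O² (v(O) = (O² + O²) + O = 2*O² + O = O + 2*O²)
s = √5 (s = √(0*(1 + 2*0) + 5) = √(0*(1 + 0) + 5) = √(0*1 + 5) = √(0 + 5) = √5 ≈ 2.2361)
R(H) = √5*H² (R(H) = (√5*H)*H = (H*√5)*H = √5*H²)
(-18402 + R(195))*(-3175 - 14311) = (-18402 + √5*195²)*(-3175 - 14311) = (-18402 + √5*38025)*(-17486) = (-18402 + 38025*√5)*(-17486) = 321777372 - 664905150*√5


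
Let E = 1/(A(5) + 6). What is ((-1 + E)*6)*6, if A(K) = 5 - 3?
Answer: -63/2 ≈ -31.500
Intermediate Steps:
A(K) = 2
E = ⅛ (E = 1/(2 + 6) = 1/8 = ⅛ ≈ 0.12500)
((-1 + E)*6)*6 = ((-1 + ⅛)*6)*6 = -7/8*6*6 = -21/4*6 = -63/2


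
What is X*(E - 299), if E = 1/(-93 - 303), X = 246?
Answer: -4854605/66 ≈ -73555.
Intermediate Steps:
E = -1/396 (E = 1/(-396) = -1/396 ≈ -0.0025253)
X*(E - 299) = 246*(-1/396 - 299) = 246*(-118405/396) = -4854605/66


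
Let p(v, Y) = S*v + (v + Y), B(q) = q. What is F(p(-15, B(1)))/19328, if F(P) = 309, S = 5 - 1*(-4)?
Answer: 309/19328 ≈ 0.015987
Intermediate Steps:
S = 9 (S = 5 + 4 = 9)
p(v, Y) = Y + 10*v (p(v, Y) = 9*v + (v + Y) = 9*v + (Y + v) = Y + 10*v)
F(p(-15, B(1)))/19328 = 309/19328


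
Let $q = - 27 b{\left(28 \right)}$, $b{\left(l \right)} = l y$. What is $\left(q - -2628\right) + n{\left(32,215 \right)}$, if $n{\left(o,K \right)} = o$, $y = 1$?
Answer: $1904$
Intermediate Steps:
$b{\left(l \right)} = l$ ($b{\left(l \right)} = l 1 = l$)
$q = -756$ ($q = \left(-27\right) 28 = -756$)
$\left(q - -2628\right) + n{\left(32,215 \right)} = \left(-756 - -2628\right) + 32 = \left(-756 + 2628\right) + 32 = 1872 + 32 = 1904$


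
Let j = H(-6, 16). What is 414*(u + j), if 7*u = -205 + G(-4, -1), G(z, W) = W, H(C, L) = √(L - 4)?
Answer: -85284/7 + 828*√3 ≈ -10749.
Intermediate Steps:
H(C, L) = √(-4 + L)
j = 2*√3 (j = √(-4 + 16) = √12 = 2*√3 ≈ 3.4641)
u = -206/7 (u = (-205 - 1)/7 = (⅐)*(-206) = -206/7 ≈ -29.429)
414*(u + j) = 414*(-206/7 + 2*√3) = -85284/7 + 828*√3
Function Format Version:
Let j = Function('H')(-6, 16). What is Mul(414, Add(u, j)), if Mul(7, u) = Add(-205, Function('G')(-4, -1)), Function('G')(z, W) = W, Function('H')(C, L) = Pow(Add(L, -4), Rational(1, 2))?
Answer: Add(Rational(-85284, 7), Mul(828, Pow(3, Rational(1, 2)))) ≈ -10749.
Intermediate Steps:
Function('H')(C, L) = Pow(Add(-4, L), Rational(1, 2))
j = Mul(2, Pow(3, Rational(1, 2))) (j = Pow(Add(-4, 16), Rational(1, 2)) = Pow(12, Rational(1, 2)) = Mul(2, Pow(3, Rational(1, 2))) ≈ 3.4641)
u = Rational(-206, 7) (u = Mul(Rational(1, 7), Add(-205, -1)) = Mul(Rational(1, 7), -206) = Rational(-206, 7) ≈ -29.429)
Mul(414, Add(u, j)) = Mul(414, Add(Rational(-206, 7), Mul(2, Pow(3, Rational(1, 2))))) = Add(Rational(-85284, 7), Mul(828, Pow(3, Rational(1, 2))))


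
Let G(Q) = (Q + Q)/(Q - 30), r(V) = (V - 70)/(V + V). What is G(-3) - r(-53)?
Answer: -1141/1166 ≈ -0.97856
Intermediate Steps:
r(V) = (-70 + V)/(2*V) (r(V) = (-70 + V)/((2*V)) = (-70 + V)*(1/(2*V)) = (-70 + V)/(2*V))
G(Q) = 2*Q/(-30 + Q) (G(Q) = (2*Q)/(-30 + Q) = 2*Q/(-30 + Q))
G(-3) - r(-53) = 2*(-3)/(-30 - 3) - (-70 - 53)/(2*(-53)) = 2*(-3)/(-33) - (-1)*(-123)/(2*53) = 2*(-3)*(-1/33) - 1*123/106 = 2/11 - 123/106 = -1141/1166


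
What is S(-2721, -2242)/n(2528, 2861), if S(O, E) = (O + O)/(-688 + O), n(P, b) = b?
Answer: 5442/9753149 ≈ 0.00055797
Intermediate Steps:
S(O, E) = 2*O/(-688 + O) (S(O, E) = (2*O)/(-688 + O) = 2*O/(-688 + O))
S(-2721, -2242)/n(2528, 2861) = (2*(-2721)/(-688 - 2721))/2861 = (2*(-2721)/(-3409))*(1/2861) = (2*(-2721)*(-1/3409))*(1/2861) = (5442/3409)*(1/2861) = 5442/9753149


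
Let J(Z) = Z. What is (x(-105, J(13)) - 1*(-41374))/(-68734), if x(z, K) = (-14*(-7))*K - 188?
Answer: -21230/34367 ≈ -0.61774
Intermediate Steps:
x(z, K) = -188 + 98*K (x(z, K) = 98*K - 188 = -188 + 98*K)
(x(-105, J(13)) - 1*(-41374))/(-68734) = ((-188 + 98*13) - 1*(-41374))/(-68734) = ((-188 + 1274) + 41374)*(-1/68734) = (1086 + 41374)*(-1/68734) = 42460*(-1/68734) = -21230/34367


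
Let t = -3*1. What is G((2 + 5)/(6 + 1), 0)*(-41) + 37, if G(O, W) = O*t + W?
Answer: 160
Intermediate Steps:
t = -3
G(O, W) = W - 3*O (G(O, W) = O*(-3) + W = -3*O + W = W - 3*O)
G((2 + 5)/(6 + 1), 0)*(-41) + 37 = (0 - 3*(2 + 5)/(6 + 1))*(-41) + 37 = (0 - 21/7)*(-41) + 37 = (0 - 3*1)*(-41) + 37 = (0 - 3)*(-41) + 37 = -3*(-41) + 37 = 123 + 37 = 160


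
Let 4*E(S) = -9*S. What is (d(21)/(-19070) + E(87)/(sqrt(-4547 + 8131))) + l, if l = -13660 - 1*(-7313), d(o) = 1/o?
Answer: -2541783091/400470 - 783*sqrt(14)/896 ≈ -6350.3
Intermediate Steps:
E(S) = -9*S/4 (E(S) = (-9*S)/4 = -9*S/4)
l = -6347 (l = -13660 + 7313 = -6347)
(d(21)/(-19070) + E(87)/(sqrt(-4547 + 8131))) + l = (1/(21*(-19070)) + (-9/4*87)/(sqrt(-4547 + 8131))) - 6347 = ((1/21)*(-1/19070) - 783*sqrt(14)/224/4) - 6347 = (-1/400470 - 783*sqrt(14)/224/4) - 6347 = (-1/400470 - 783*sqrt(14)/896) - 6347 = -2541783091/400470 - 783*sqrt(14)/896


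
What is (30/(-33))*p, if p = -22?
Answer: 20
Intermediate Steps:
(30/(-33))*p = (30/(-33))*(-22) = (30*(-1/33))*(-22) = -10/11*(-22) = 20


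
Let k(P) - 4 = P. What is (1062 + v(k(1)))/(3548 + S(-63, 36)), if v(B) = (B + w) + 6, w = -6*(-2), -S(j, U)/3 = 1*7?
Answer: 1085/3527 ≈ 0.30763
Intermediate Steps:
k(P) = 4 + P
S(j, U) = -21 (S(j, U) = -3*7 = -21)
w = 12 (w = -1*(-12) = 12)
v(B) = 18 + B (v(B) = (B + 12) + 6 = (12 + B) + 6 = 18 + B)
(1062 + v(k(1)))/(3548 + S(-63, 36)) = (1062 + (18 + (4 + 1)))/(3548 - 21) = (1062 + (18 + 5))/3527 = (1062 + 23)*(1/3527) = 1085*(1/3527) = 1085/3527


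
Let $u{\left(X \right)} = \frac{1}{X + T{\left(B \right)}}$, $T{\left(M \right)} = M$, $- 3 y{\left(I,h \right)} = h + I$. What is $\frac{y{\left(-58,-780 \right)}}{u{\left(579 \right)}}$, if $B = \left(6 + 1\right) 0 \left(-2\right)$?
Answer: $161734$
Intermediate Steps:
$B = 0$ ($B = 7 \cdot 0 \left(-2\right) = 0 \left(-2\right) = 0$)
$y{\left(I,h \right)} = - \frac{I}{3} - \frac{h}{3}$ ($y{\left(I,h \right)} = - \frac{h + I}{3} = - \frac{I + h}{3} = - \frac{I}{3} - \frac{h}{3}$)
$u{\left(X \right)} = \frac{1}{X}$ ($u{\left(X \right)} = \frac{1}{X + 0} = \frac{1}{X}$)
$\frac{y{\left(-58,-780 \right)}}{u{\left(579 \right)}} = \frac{\left(- \frac{1}{3}\right) \left(-58\right) - -260}{\frac{1}{579}} = \left(\frac{58}{3} + 260\right) \frac{1}{\frac{1}{579}} = \frac{838}{3} \cdot 579 = 161734$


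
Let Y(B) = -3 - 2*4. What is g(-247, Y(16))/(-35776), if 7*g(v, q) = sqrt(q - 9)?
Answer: -I*sqrt(5)/125216 ≈ -1.7858e-5*I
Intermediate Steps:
Y(B) = -11 (Y(B) = -3 - 8 = -11)
g(v, q) = sqrt(-9 + q)/7 (g(v, q) = sqrt(q - 9)/7 = sqrt(-9 + q)/7)
g(-247, Y(16))/(-35776) = (sqrt(-9 - 11)/7)/(-35776) = (sqrt(-20)/7)*(-1/35776) = ((2*I*sqrt(5))/7)*(-1/35776) = (2*I*sqrt(5)/7)*(-1/35776) = -I*sqrt(5)/125216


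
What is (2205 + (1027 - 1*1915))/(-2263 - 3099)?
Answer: -1317/5362 ≈ -0.24562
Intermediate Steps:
(2205 + (1027 - 1*1915))/(-2263 - 3099) = (2205 + (1027 - 1915))/(-5362) = (2205 - 888)*(-1/5362) = 1317*(-1/5362) = -1317/5362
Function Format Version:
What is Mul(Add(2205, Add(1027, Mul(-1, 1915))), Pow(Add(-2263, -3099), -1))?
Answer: Rational(-1317, 5362) ≈ -0.24562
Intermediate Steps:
Mul(Add(2205, Add(1027, Mul(-1, 1915))), Pow(Add(-2263, -3099), -1)) = Mul(Add(2205, Add(1027, -1915)), Pow(-5362, -1)) = Mul(Add(2205, -888), Rational(-1, 5362)) = Mul(1317, Rational(-1, 5362)) = Rational(-1317, 5362)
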